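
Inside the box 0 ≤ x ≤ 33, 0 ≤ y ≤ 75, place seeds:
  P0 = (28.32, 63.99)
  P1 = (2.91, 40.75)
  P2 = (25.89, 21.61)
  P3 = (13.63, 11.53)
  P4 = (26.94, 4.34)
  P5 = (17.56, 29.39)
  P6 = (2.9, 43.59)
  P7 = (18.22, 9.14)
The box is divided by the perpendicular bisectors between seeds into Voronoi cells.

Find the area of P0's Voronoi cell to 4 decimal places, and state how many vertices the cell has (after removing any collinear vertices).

Area of P0's cell: 666.5386 (5 vertices)

1. box [0,33]×[0,75]: [(0, 0) (33, 0) (33, 75) (0, 75)]
2. ⊥bis P0·P1 via (15.615,52.37): [(0, 69.443) (33, 33.3617) (33, 75) (0, 75)]  |A|=778.722
3. ⊥bis P0·P2 via (27.105,42.8): [(0, 69.443) (24.2162, 42.9656) (33, 42.462) (33, 75) (0, 75)]  |A|=738.7546
4. ⊥bis P0·P3 via (20.975,37.76): [(0, 69.443) (24.2162, 42.9656) (33, 42.462) (33, 75) (0, 75)]  |A|=738.7546
5. ⊥bis P0·P4 via (27.63,34.165): [(0, 69.443) (24.2162, 42.9656) (33, 42.462) (33, 75) (0, 75)]  |A|=738.7546
6. ⊥bis P0·P5 via (22.94,46.69): [(0, 69.443) (19.9633, 47.6157) (33, 43.5615) (33, 75) (0, 75)]  |A|=712.2359
7. ⊥bis P0·P6 via (15.61,53.79): [(0, 73.2413) (20.7651, 47.3664) (33, 43.5615) (33, 75) (0, 75)]  |A|=666.5386
8. ⊥bis P0·P7 via (23.27,36.565): [(0, 73.2413) (20.7651, 47.3664) (33, 43.5615) (33, 75) (0, 75)]  |A|=666.5386
9. canonical 5-gon: [(0, 73.2413) (20.7651, 47.3664) (33, 43.5615) (33, 75) (0, 75)]
10. shoelace: 666.5386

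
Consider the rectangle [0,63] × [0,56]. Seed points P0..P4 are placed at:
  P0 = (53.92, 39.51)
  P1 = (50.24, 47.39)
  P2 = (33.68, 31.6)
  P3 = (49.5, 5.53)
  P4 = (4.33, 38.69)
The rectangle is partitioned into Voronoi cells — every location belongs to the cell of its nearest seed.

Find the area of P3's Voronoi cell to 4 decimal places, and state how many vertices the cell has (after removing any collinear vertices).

Area of P3's cell: 745.6543 (4 vertices)

1. box [0,63]×[0,56]: [(0, 0) (63, 0) (63, 56) (0, 56)]
2. ⊥bis P3·P0 via (51.71,22.52): [(0, 29.2463) (0, 0) (63, 0) (63, 21.0514)]  |A|=1584.3773
3. ⊥bis P3·P1 via (49.87,26.46): [(16.9456, 27.042) (0, 27.3416) (0, 0) (63, 0) (63, 21.0514)]  |A|=1568.2396
4. ⊥bis P3·P2 via (41.59,18.565): [(48.7434, 22.9059) (10.9965, 0) (63, 0) (63, 21.0514)]  |A|=745.6543
5. ⊥bis P3·P4 via (26.915,22.11): [(48.7434, 22.9059) (10.9965, 0) (63, 0) (63, 21.0514)]  |A|=745.6543
6. canonical 4-gon: [(48.7434, 22.9059) (10.9965, 0) (63, 0) (63, 21.0514)]
7. shoelace: 745.6543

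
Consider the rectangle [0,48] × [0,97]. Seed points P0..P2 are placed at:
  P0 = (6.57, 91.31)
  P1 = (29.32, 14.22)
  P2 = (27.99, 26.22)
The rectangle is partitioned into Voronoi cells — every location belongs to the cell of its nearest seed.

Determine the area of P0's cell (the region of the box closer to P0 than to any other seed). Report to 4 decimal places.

Area of P0's cell: 1729.1310

1. box [0,48]×[0,97]: [(0, 0) (48, 0) (48, 97) (0, 97)]
2. ⊥bis P0·P1 via (17.945,52.765): [(0, 47.4693) (48, 61.6345) (48, 97) (0, 97)]  |A|=2037.5093
3. ⊥bis P0·P2 via (17.28,58.765): [(0, 53.0784) (48, 68.8744) (48, 97) (0, 97)]  |A|=1729.131
4. canonical 4-gon: [(0, 53.0784) (48, 68.8744) (48, 97) (0, 97)]
5. shoelace: 1729.131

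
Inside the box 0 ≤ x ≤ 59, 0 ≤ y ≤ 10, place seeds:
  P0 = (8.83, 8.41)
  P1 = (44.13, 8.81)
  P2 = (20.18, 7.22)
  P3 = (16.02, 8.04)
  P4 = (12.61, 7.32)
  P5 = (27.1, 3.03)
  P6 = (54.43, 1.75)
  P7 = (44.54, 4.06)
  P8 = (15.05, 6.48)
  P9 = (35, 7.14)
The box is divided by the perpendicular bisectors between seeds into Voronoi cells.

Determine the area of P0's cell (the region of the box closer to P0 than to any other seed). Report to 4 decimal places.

Area of P0's cell: 98.9385

1. box [0,59]×[0,10]: [(0, 0) (59, 0) (59, 10) (0, 10)]
2. ⊥bis P0·P1 via (26.48,8.61): [(0, 0) (26.5776, 0) (26.4642, 10) (0, 10)]  |A|=265.2091
3. ⊥bis P0·P2 via (14.505,7.815): [(0, 0) (13.6856, 0) (14.7341, 10) (0, 10)]  |A|=142.0986
4. ⊥bis P0·P3 via (12.425,8.225): [(0, 0) (12.0017, 0) (12.5163, 10) (0, 10)]  |A|=122.5904
5. ⊥bis P0·P4 via (10.72,7.865): [(0, 0) (8.4521, 0) (11.3356, 10) (0, 10)]  |A|=98.9385
6. ⊥bis P0·P5 via (17.965,5.72): [(0, 0) (8.4521, 0) (11.3356, 10) (0, 10)]  |A|=98.9385
7. ⊥bis P0·P6 via (31.63,5.08): [(0, 0) (8.4521, 0) (11.3356, 10) (0, 10)]  |A|=98.9385
8. ⊥bis P0·P7 via (26.685,6.235): [(0, 0) (8.4521, 0) (11.3356, 10) (0, 10)]  |A|=98.9385
9. ⊥bis P0·P8 via (11.94,7.445): [(0, 0) (8.4521, 0) (11.3356, 10) (0, 10)]  |A|=98.9385
10. ⊥bis P0·P9 via (21.915,7.775): [(0, 0) (8.4521, 0) (11.3356, 10) (0, 10)]  |A|=98.9385
11. canonical 4-gon: [(0, 0) (8.4521, 0) (11.3356, 10) (0, 10)]
12. shoelace: 98.9385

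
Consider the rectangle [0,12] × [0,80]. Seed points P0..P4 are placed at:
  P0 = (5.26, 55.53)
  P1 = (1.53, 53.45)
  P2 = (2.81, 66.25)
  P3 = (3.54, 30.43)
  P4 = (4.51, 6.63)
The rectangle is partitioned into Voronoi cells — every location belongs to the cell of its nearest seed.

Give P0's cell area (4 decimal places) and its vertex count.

1. box [0,12]×[0,80]: [(0, 0) (12, 0) (12, 80) (0, 80)]
2. ⊥bis P0·P1 via (3.395,54.49): [(0, 60.5781) (12, 39.0589) (12, 80) (0, 80)]  |A|=362.1776
3. ⊥bis P0·P2 via (4.035,60.89): [(0.3019, 60.0368) (12, 39.0589) (12, 62.7104)]  |A|=138.3388
4. ⊥bis P0·P3 via (4.4,42.98): [(0.3019, 60.0368) (10.0285, 42.5943) (12, 42.4592) (12, 62.7104)]  |A|=134.987
5. ⊥bis P0·P4 via (4.885,31.08): [(0.3019, 60.0368) (10.0285, 42.5943) (12, 42.4592) (12, 62.7104)]  |A|=134.987
6. canonical 4-gon: [(0.3019, 60.0368) (10.0285, 42.5943) (12, 42.4592) (12, 62.7104)]
7. shoelace: 134.987

Area of P0's cell: 134.9870 (4 vertices)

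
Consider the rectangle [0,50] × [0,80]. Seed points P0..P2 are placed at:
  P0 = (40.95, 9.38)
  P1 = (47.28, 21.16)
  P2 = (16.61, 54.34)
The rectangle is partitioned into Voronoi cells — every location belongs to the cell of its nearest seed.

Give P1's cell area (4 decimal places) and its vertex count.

1. box [0,50]×[0,80]: [(0, 0) (50, 0) (50, 80) (0, 80)]
2. ⊥bis P1·P0 via (44.115,15.27): [(0, 38.9753) (50, 12.1077) (50, 80) (0, 80)]  |A|=2722.9264
3. ⊥bis P1·P2 via (31.945,37.75): [(21.0396, 27.6696) (50, 12.1077) (50, 54.4392)]  |A|=612.968
4. canonical 3-gon: [(21.0396, 27.6696) (50, 12.1077) (50, 54.4392)]
5. shoelace: 612.968

Area of P1's cell: 612.9680 (3 vertices)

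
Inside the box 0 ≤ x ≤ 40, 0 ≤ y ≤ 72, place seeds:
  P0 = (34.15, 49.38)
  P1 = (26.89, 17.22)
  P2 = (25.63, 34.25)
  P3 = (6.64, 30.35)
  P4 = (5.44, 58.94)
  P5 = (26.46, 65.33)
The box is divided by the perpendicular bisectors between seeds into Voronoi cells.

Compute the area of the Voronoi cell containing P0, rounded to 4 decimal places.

Area of P0's cell: 315.6256

1. box [0,40]×[0,72]: [(0, 0) (40, 0) (40, 72) (0, 72)]
2. ⊥bis P0·P1 via (30.52,33.3): [(0, 40.1898) (40, 31.1599) (40, 72) (0, 72)]  |A|=1453.006
3. ⊥bis P0·P2 via (29.89,41.815): [(0, 58.6466) (40, 36.1219) (40, 72) (0, 72)]  |A|=984.6299
4. ⊥bis P0·P3 via (20.395,39.865): [(0, 69.3483) (12.1266, 51.8179) (40, 36.1219) (40, 72) (0, 72)]  |A|=919.7429
5. ⊥bis P0·P4 via (19.795,54.16): [(17.9274, 48.5514) (40, 36.1219) (40, 72) (25.7355, 72)]  |A|=563.2038
6. ⊥bis P0·P5 via (30.305,57.355): [(19.0524, 51.9297) (17.9274, 48.5514) (40, 36.1219) (40, 62.0293)]  |A|=315.6256
7. canonical 4-gon: [(19.0524, 51.9297) (17.9274, 48.5514) (40, 36.1219) (40, 62.0293)]
8. shoelace: 315.6256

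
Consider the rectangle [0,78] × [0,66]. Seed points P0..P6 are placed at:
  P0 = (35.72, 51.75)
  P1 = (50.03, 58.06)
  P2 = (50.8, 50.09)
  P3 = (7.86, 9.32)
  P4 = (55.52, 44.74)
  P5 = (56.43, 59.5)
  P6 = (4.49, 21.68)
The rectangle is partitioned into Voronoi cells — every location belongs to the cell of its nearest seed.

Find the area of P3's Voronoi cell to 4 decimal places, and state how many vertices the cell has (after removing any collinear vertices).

1. box [0,78]×[0,66]: [(0, 0) (78, 0) (78, 66) (0, 66)]
2. ⊥bis P3·P0 via (21.79,30.535): [(0, 44.8426) (0, 0) (68.294, 0)]  |A|=1531.2375
3. ⊥bis P3·P1 via (28.945,33.69): [(66.5929, 1.117) (0, 44.8426) (0, 0) (67.8838, 0)]  |A|=1531.0084
4. ⊥bis P3·P2 via (29.33,29.705): [(39.7201, 18.7619) (0, 44.8426) (0, 0) (57.5338, 0)]  |A|=1430.2972
5. ⊥bis P3·P4 via (31.69,27.03): [(36.0378, 21.1797) (0, 44.8426) (0, 0) (51.7782, 0)]  |A|=1356.3376
6. ⊥bis P3·P5 via (32.145,34.41): [(36.0378, 21.1797) (0, 44.8426) (0, 0) (51.7782, 0)]  |A|=1356.3376
7. ⊥bis P3·P6 via (6.175,15.5): [(36.0378, 21.1797) (33.3879, 22.9197) (0, 13.8164) (0, 0) (51.7782, 0)]  |A|=838.3881
8. canonical 5-gon: [(36.0378, 21.1797) (33.3879, 22.9197) (0, 13.8164) (0, 0) (51.7782, 0)]
9. shoelace: 838.3881

Area of P3's cell: 838.3881 (5 vertices)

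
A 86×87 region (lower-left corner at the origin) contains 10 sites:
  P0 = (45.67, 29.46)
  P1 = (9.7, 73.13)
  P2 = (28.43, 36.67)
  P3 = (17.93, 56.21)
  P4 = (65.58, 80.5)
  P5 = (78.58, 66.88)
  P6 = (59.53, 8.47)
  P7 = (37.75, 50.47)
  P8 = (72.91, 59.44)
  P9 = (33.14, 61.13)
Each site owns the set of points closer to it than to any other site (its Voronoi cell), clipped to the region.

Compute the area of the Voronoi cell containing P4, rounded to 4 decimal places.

Area of P4's cell: 604.2768

1. box [0,86]×[0,87]: [(0, 0) (86, 0) (86, 87) (0, 87)]
2. ⊥bis P4·P0 via (55.625,54.98): [(0, 76.6785) (86, 43.1311) (86, 87) (0, 87)]  |A|=2330.1839
3. ⊥bis P4·P1 via (37.64,76.815): [(39.7005, 61.1919) (86, 43.1311) (86, 87) (36.2967, 87)]  |A|=1656.9262
4. ⊥bis P4·P2 via (47.005,58.585): [(39.1683, 65.2273) (47.535, 58.1358) (86, 43.1311) (86, 87) (36.2967, 87)]  |A|=1641.9319
5. ⊥bis P4·P3 via (41.755,68.355): [(37.709, 76.2922) (46.5302, 58.9874) (47.535, 58.1358) (86, 43.1311) (86, 87) (36.2967, 87)]  |A|=1605.7558
6. ⊥bis P4·P5 via (72.08,73.69): [(37.709, 76.2922) (46.5302, 58.9874) (47.535, 58.1358) (53.3908, 55.8515) (86, 86.9763) (86, 87) (36.2967, 87)]  |A|=890.8767
7. ⊥bis P4·P6 via (62.555,44.485): [(37.709, 76.2922) (46.5302, 58.9874) (47.535, 58.1358) (53.3908, 55.8515) (86, 86.9763) (86, 87) (36.2967, 87)]  |A|=890.8767
8. ⊥bis P4·P7 via (51.665,65.485): [(37.3894, 78.7147) (57.6615, 59.9278) (86, 86.9763) (86, 87) (36.2967, 87)]  |A|=746.8384
9. ⊥bis P4·P8 via (69.245,69.97): [(37.3894, 78.7147) (52.9466, 64.2973) (67.5728, 69.388) (86, 86.9763) (86, 87) (36.2967, 87)]  |A|=702.883
10. ⊥bis P4·P9 via (49.36,70.815): [(53.1992, 64.3852) (67.5728, 69.388) (86, 86.9763) (86, 87) (39.6959, 87)]  |A|=604.2768
11. canonical 5-gon: [(53.1992, 64.3852) (67.5728, 69.388) (86, 86.9763) (86, 87) (39.6959, 87)]
12. shoelace: 604.2768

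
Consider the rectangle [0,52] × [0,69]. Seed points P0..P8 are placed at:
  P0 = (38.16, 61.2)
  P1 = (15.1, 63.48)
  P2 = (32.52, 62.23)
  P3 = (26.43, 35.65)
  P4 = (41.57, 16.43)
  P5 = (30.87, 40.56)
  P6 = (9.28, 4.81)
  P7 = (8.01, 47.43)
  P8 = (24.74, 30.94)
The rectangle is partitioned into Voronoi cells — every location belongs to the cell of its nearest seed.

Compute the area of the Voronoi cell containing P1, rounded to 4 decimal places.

1. box [0,52]×[0,69]: [(0, 0) (52, 0) (52, 69) (0, 69)]
2. ⊥bis P1·P0 via (26.63,62.34): [(0, 0) (20.4663, 0) (27.2885, 69) (0, 69)]  |A|=1647.5399
3. ⊥bis P1·P2 via (23.81,62.855): [(0, 0) (19.2997, 0) (24.2509, 69) (0, 69)]  |A|=1502.4986
4. ⊥bis P1·P3 via (20.765,49.565): [(0, 41.1113) (22.9193, 50.442) (24.2509, 69) (0, 69)]  |A|=544.619
5. ⊥bis P1·P4 via (28.335,39.955): [(0, 41.1113) (22.9193, 50.442) (24.2509, 69) (0, 69)]  |A|=544.619
6. ⊥bis P1·P5 via (22.985,52.02): [(0, 41.1113) (17.4633, 48.2208) (23.035, 52.0544) (24.2509, 69) (0, 69)]  |A|=540.349
7. ⊥bis P1·P6 via (12.19,34.145): [(0, 41.1113) (17.4633, 48.2208) (23.035, 52.0544) (24.2509, 69) (0, 69)]  |A|=540.349
8. ⊥bis P1·P7 via (11.555,55.455): [(0, 60.5594) (21.5563, 51.037) (23.035, 52.0544) (24.2509, 69) (0, 69)]  |A|=320.6946
9. ⊥bis P1·P8 via (19.92,47.21): [(0, 60.5594) (21.5563, 51.037) (23.035, 52.0544) (24.2509, 69) (0, 69)]  |A|=320.6946
10. canonical 5-gon: [(0, 60.5594) (21.5563, 51.037) (23.035, 52.0544) (24.2509, 69) (0, 69)]
11. shoelace: 320.6946

Area of P1's cell: 320.6946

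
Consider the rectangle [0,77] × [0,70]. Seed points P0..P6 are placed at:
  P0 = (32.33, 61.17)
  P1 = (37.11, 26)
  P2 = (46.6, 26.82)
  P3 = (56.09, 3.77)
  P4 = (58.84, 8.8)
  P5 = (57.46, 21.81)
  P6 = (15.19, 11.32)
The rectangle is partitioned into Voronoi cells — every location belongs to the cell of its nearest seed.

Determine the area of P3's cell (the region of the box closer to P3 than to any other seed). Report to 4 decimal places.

Area of P3's cell: 250.0048

1. box [0,77]×[0,70]: [(0, 0) (77, 0) (77, 70) (0, 70)]
2. ⊥bis P3·P0 via (44.21,32.47): [(0, 14.1698) (0, 0) (77, 0) (77, 46.043)]  |A|=2318.1942
3. ⊥bis P3·P1 via (46.6,14.885): [(29.1662, 0) (77, 0) (77, 40.8406)]  |A|=976.7795
4. ⊥bis P3·P2 via (51.345,15.295): [(43.1084, 11.9039) (29.1662, 0) (77, 0) (77, 25.8575)]  |A|=722.8801
5. ⊥bis P3·P4 via (57.465,6.285): [(45.4353, 12.8619) (43.1084, 11.9039) (29.1662, 0) (68.9608, 0)]  |A|=263.088
6. ⊥bis P3·P5 via (56.775,12.79): [(45.4353, 12.8619) (43.1084, 11.9039) (29.1662, 0) (68.9608, 0)]  |A|=263.088
7. ⊥bis P3·P6 via (35.64,7.545): [(45.4353, 12.8619) (43.1084, 11.9039) (35.1979, 5.1498) (34.2472, 0) (68.9608, 0)]  |A|=250.0048
8. canonical 5-gon: [(45.4353, 12.8619) (43.1084, 11.9039) (35.1979, 5.1498) (34.2472, 0) (68.9608, 0)]
9. shoelace: 250.0048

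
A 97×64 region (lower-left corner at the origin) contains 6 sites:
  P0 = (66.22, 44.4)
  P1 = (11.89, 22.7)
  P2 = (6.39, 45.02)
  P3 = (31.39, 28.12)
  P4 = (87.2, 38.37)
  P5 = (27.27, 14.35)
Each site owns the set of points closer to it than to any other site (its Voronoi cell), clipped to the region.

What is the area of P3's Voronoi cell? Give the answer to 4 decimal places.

1. box [0,97]×[0,64]: [(0, 0) (97, 0) (97, 64) (0, 64)]
2. ⊥bis P3·P0 via (48.805,36.26): [(0, 0) (65.7534, 0) (35.839, 64) (0, 64)]  |A|=3250.9555
3. ⊥bis P3·P1 via (21.64,25.41): [(28.7027, 0) (65.7534, 0) (35.839, 64) (10.914, 64)]  |A|=1983.2232
4. ⊥bis P3·P2 via (18.89,36.57): [(18.6406, 36.2011) (28.7027, 0) (65.7534, 0) (36.4905, 62.6062)]  |A|=1615.7383
5. ⊥bis P3·P4 via (59.295,33.245): [(18.6406, 36.2011) (28.7027, 0) (65.4007, 0) (65.1725, 1.2428) (36.4905, 62.6062)]  |A|=1615.5191
6. ⊥bis P3·P5 via (29.33,21.235): [(18.6406, 36.2011) (22.2082, 23.3659) (60.1361, 12.0178) (36.4905, 62.6062)]  |A|=986.8451
7. canonical 4-gon: [(18.6406, 36.2011) (22.2082, 23.3659) (60.1361, 12.0178) (36.4905, 62.6062)]
8. shoelace: 986.8451

Area of P3's cell: 986.8451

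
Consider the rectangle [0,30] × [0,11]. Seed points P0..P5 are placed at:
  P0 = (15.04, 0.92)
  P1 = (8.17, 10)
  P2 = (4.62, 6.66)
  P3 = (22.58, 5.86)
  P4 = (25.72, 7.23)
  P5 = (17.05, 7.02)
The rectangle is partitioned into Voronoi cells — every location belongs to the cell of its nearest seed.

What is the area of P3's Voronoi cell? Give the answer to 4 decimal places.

1. box [0,30]×[0,11]: [(0, 0) (30, 0) (30, 11) (0, 11)]
2. ⊥bis P3·P0 via (18.81,3.39): [(21.031, 0) (30, 0) (30, 11) (13.8241, 11)]  |A|=138.2966
3. ⊥bis P3·P1 via (15.375,7.93): [(15.5154, 8.4186) (21.031, 0) (30, 0) (30, 11) (16.257, 11)]  |A|=135.1565
4. ⊥bis P3·P2 via (13.6,6.26): [(15.5154, 8.4186) (21.031, 0) (30, 0) (30, 11) (16.257, 11)]  |A|=135.1565
5. ⊥bis P3·P4 via (24.15,6.545): [(15.5154, 8.4186) (21.031, 0) (27.0056, 0) (22.2063, 11) (16.257, 11)]  |A|=75.8218
6. ⊥bis P3·P5 via (19.815,6.44): [(19.0866, 2.9678) (21.031, 0) (27.0056, 0) (22.2063, 11) (20.7715, 11)]  |A|=51.0603
7. canonical 5-gon: [(19.0866, 2.9678) (21.031, 0) (27.0056, 0) (22.2063, 11) (20.7715, 11)]
8. shoelace: 51.0603

Area of P3's cell: 51.0603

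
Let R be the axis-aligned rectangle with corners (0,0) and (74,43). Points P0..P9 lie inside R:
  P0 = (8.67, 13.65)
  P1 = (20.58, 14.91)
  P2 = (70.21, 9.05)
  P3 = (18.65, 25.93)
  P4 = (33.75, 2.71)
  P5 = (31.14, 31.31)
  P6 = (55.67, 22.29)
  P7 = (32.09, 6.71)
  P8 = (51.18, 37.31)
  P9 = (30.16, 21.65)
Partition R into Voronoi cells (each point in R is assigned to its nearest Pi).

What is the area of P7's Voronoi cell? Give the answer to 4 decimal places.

Area of P7's cell: 199.7826

1. box [0,74]×[0,43]: [(0, 0) (74, 0) (74, 43) (0, 43)]
2. ⊥bis P7·P0 via (20.38,10.18): [(17.3634, 0) (74, 0) (74, 43) (30.1055, 43)]  |A|=2161.4194
3. ⊥bis P7·P1 via (26.335,10.81): [(18.6337, 0) (74, 0) (74, 43) (49.2679, 43)]  |A|=1722.1151
4. ⊥bis P7·P2 via (51.15,7.88): [(49.0159, 42.6462) (18.6337, 0) (51.6337, 0)]  |A|=703.6627
5. ⊥bis P7·P3 via (25.37,16.32): [(49.5922, 33.2579) (35.1154, 23.1347) (18.6337, 0) (51.6337, 0)]  |A|=632.7894
6. ⊥bis P7·P4 via (32.92,4.71): [(50.8869, 12.1663) (49.5922, 33.2579) (35.1154, 23.1347) (18.6337, 0) (21.5706, 0)]  |A|=449.9116
7. ⊥bis P7·P5 via (31.615,19.01): [(50.8869, 12.1663) (50.4222, 19.7363) (32.1928, 19.0323) (18.6337, 0) (21.5706, 0)]  |A|=311.4726
8. ⊥bis P7·P6 via (43.88,14.5): [(46.598, 10.3864) (40.6691, 19.3596) (32.1928, 19.0323) (18.6337, 0) (21.5706, 0)]  |A|=249.9503
9. ⊥bis P7·P8 via (41.635,22.01): [(46.598, 10.3864) (40.6691, 19.3596) (32.1928, 19.0323) (18.6337, 0) (21.5706, 0)]  |A|=249.9503
10. ⊥bis P7·P9 via (31.125,14.18): [(46.598, 10.3864) (43.0717, 15.7233) (28.4937, 13.8401) (18.6337, 0) (21.5706, 0)]  |A|=199.7826
11. canonical 5-gon: [(46.598, 10.3864) (43.0717, 15.7233) (28.4937, 13.8401) (18.6337, 0) (21.5706, 0)]
12. shoelace: 199.7826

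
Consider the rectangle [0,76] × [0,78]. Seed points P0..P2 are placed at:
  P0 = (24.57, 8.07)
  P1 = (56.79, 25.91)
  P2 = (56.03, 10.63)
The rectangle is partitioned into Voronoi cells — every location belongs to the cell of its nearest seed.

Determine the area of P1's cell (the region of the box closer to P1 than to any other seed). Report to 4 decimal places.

Area of P1's cell: 3142.3275

1. box [0,76]×[0,78]: [(0, 0) (76, 0) (76, 78) (0, 78)]
2. ⊥bis P1·P0 via (40.68,16.99): [(50.0873, 0) (76, 0) (76, 78) (6.8992, 78)]  |A|=3705.5297
3. ⊥bis P1·P2 via (56.41,18.27): [(39.5057, 19.1108) (76, 17.2956) (76, 78) (6.8992, 78)]  |A|=3142.3275
4. canonical 4-gon: [(39.5057, 19.1108) (76, 17.2956) (76, 78) (6.8992, 78)]
5. shoelace: 3142.3275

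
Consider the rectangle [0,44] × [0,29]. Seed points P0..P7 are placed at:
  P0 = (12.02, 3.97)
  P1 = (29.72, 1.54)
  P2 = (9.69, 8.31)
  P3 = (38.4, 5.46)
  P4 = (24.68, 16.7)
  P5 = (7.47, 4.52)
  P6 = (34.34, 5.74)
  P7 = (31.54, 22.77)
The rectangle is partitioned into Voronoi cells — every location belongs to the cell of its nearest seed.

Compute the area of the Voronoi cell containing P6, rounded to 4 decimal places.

Area of P6's cell: 82.5594

1. box [0,44]×[0,29]: [(0, 0) (44, 0) (44, 29) (0, 29)]
2. ⊥bis P6·P0 via (23.18,4.855): [(23.565, 0) (44, 0) (44, 29) (21.2653, 29)]  |A|=625.9609
3. ⊥bis P6·P1 via (32.03,3.64): [(22.4398, 14.1892) (35.3391, 0) (44, 0) (44, 29) (21.2653, 29)]  |A|=542.4283
4. ⊥bis P6·P2 via (22.015,7.025): [(22.7288, 13.8713) (35.3391, 0) (44, 0) (44, 29) (24.3061, 29)]  |A|=517.4729
5. ⊥bis P6·P3 via (36.37,5.6): [(22.7288, 13.8713) (35.3391, 0) (35.9838, 0) (37.9838, 29) (24.3061, 29)]  |A|=314.0029
6. ⊥bis P6·P4 via (29.51,11.22): [(27.0834, 9.0812) (35.3391, 0) (35.9838, 0) (37.2266, 18.0213)]  |A|=88.7691
7. ⊥bis P6·P5 via (20.905,5.13): [(27.0834, 9.0812) (35.3391, 0) (35.9838, 0) (37.2266, 18.0213)]  |A|=88.7691
8. ⊥bis P6·P7 via (32.94,14.255): [(32.9565, 14.2577) (27.0834, 9.0812) (35.3391, 0) (35.9838, 0) (37.0131, 14.9247)]  |A|=82.5594
9. canonical 5-gon: [(32.9565, 14.2577) (27.0834, 9.0812) (35.3391, 0) (35.9838, 0) (37.0131, 14.9247)]
10. shoelace: 82.5594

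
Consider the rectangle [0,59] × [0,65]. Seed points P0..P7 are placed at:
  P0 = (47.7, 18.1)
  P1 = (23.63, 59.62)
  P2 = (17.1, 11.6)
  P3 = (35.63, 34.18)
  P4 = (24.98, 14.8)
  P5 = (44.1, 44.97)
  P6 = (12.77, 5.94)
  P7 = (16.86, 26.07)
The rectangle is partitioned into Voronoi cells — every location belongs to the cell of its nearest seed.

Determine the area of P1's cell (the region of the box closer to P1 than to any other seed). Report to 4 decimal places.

1. box [0,59]×[0,65]: [(0, 0) (59, 0) (59, 65) (0, 65)]
2. ⊥bis P1·P0 via (35.665,38.86): [(0, 18.1843) (59, 52.3878) (59, 65) (0, 65)]  |A|=1753.1247
3. ⊥bis P1·P2 via (20.365,35.61): [(0, 38.3793) (28.217, 34.5422) (59, 52.3878) (59, 65) (0, 65)]  |A|=1468.2025
4. ⊥bis P1·P3 via (29.63,46.9): [(0, 38.3793) (8.978, 37.1585) (59, 60.7538) (59, 65) (0, 65)]  |A|=1047.0272
5. ⊥bis P1·P4 via (24.305,37.21): [(0, 38.3793) (8.978, 37.1585) (59, 60.7538) (59, 65) (0, 65)]  |A|=1047.0272
6. ⊥bis P1·P5 via (33.865,52.295): [(0, 38.3793) (8.978, 37.1585) (30.1944, 47.1662) (42.9577, 65) (0, 65)]  |A|=842.8229
7. ⊥bis P1·P6 via (18.2,32.78): [(0, 38.3793) (8.978, 37.1585) (30.1944, 47.1662) (42.9577, 65) (0, 65)]  |A|=842.8229
8. ⊥bis P1·P7 via (20.245,42.845): [(0, 46.9302) (20.7972, 42.7336) (30.1944, 47.1662) (42.9577, 65) (0, 65)]  |A|=721.6645
9. canonical 5-gon: [(0, 46.9302) (20.7972, 42.7336) (30.1944, 47.1662) (42.9577, 65) (0, 65)]
10. shoelace: 721.6645

Area of P1's cell: 721.6645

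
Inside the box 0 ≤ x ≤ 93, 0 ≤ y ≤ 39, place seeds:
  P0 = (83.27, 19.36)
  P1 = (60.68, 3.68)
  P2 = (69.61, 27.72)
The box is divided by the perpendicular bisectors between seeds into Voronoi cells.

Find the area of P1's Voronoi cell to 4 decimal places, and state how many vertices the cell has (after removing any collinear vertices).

1. box [0,93]×[0,39]: [(0, 0) (93, 0) (93, 39) (0, 39)]
2. ⊥bis P1·P0 via (71.975,11.52): [(0, 0) (79.9712, 0) (52.9008, 39) (0, 39)]  |A|=2591.0033
3. ⊥bis P1·P2 via (65.145,15.7): [(0, 0) (79.9712, 0) (70.4385, 13.7337) (2.4203, 39) (0, 39)]  |A|=1953.2743
4. canonical 5-gon: [(0, 0) (79.9712, 0) (70.4385, 13.7337) (2.4203, 39) (0, 39)]
5. shoelace: 1953.2743

Area of P1's cell: 1953.2743 (5 vertices)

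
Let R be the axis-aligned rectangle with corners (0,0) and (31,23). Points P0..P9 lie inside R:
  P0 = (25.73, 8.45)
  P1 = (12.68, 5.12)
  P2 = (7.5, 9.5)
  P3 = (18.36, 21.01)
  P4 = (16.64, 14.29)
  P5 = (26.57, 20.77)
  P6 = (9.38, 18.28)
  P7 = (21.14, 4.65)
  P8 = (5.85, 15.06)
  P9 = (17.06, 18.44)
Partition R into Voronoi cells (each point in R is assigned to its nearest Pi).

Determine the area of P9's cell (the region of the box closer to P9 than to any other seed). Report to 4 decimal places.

Area of P9's cell: 31.6325

1. box [0,31]×[0,23]: [(0, 0) (31, 0) (31, 23) (0, 23)]
2. ⊥bis P9·P0 via (21.395,13.445): [(0, 0) (5.903, 0) (31, 21.7809) (31, 23) (0, 23)]  |A|=439.6829
3. ⊥bis P9·P1 via (14.87,11.78): [(0, 16.6697) (18.2107, 10.6815) (31, 21.7809) (31, 23) (0, 23)]  |A|=256.3729
4. ⊥bis P9·P2 via (12.28,13.97): [(14.0873, 12.0374) (18.2107, 10.6815) (31, 21.7809) (31, 23) (3.8356, 23)]  |A|=190.7602
5. ⊥bis P9·P3 via (17.71,19.725): [(14.0873, 12.0374) (18.2107, 10.6815) (24.6097, 16.2349) (11.2356, 23) (3.8356, 23)]  |A|=120.0107
6. ⊥bis P9·P4 via (16.85,16.365): [(9.3285, 17.1262) (23.9335, 15.6481) (24.6097, 16.2349) (11.2356, 23) (3.8356, 23)]  |A|=72.2467
7. ⊥bis P9·P5 via (21.815,19.605): [(9.3285, 17.1262) (22.7552, 15.7674) (22.3622, 17.3718) (11.2356, 23) (3.8356, 23)]  |A|=70.2812
8. ⊥bis P9·P6 via (13.22,18.36): [(13.254, 16.7289) (22.7552, 15.7674) (22.3622, 17.3718) (13.1434, 22.0349)]  |A|=31.6325
9. ⊥bis P9·P7 via (19.1,11.545): [(13.254, 16.7289) (22.7552, 15.7674) (22.3622, 17.3718) (13.1434, 22.0349)]  |A|=31.6325
10. ⊥bis P9·P8 via (11.455,16.75): [(13.254, 16.7289) (22.7552, 15.7674) (22.3622, 17.3718) (13.1434, 22.0349)]  |A|=31.6325
11. canonical 4-gon: [(13.254, 16.7289) (22.7552, 15.7674) (22.3622, 17.3718) (13.1434, 22.0349)]
12. shoelace: 31.6325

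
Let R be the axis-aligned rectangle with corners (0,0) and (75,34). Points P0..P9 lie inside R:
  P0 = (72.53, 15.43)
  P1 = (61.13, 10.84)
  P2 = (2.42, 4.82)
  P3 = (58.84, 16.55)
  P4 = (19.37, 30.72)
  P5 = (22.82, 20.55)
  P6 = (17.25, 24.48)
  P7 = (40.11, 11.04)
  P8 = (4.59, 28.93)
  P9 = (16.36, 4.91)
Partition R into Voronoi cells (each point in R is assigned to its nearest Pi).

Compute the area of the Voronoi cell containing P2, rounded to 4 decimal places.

1. box [0,75]×[0,34]: [(0, 0) (75, 0) (75, 34) (0, 34)]
2. ⊥bis P2·P0 via (37.475,10.125): [(0, 0) (39.0073, 0) (33.8619, 34) (0, 34)]  |A|=1238.7758
3. ⊥bis P2·P1 via (31.775,7.83): [(0, 0) (32.5779, 0) (29.0916, 34) (0, 34)]  |A|=1048.3807
4. ⊥bis P2·P3 via (30.63,10.685): [(0, 0) (32.5779, 0) (32.3116, 2.5966) (25.7827, 34) (0, 34)]  |A|=996.4255
5. ⊥bis P2·P4 via (10.895,17.77): [(0, 24.9001) (0, 0) (32.5779, 0) (32.3116, 2.5966) (32.0331, 3.9364)]  |A|=463.1167
6. ⊥bis P2·P5 via (12.62,12.685): [(6.4621, 20.671) (0, 24.9001) (0, 0) (22.4011, 0)]  |A|=311.9813
7. ⊥bis P2·P6 via (9.835,14.65): [(12.8703, 12.3604) (0, 22.0688) (0, 0) (22.4011, 0)]  |A|=280.4593
8. ⊥bis P2·P7 via (21.265,7.93): [(12.8703, 12.3604) (0, 22.0688) (0, 0) (22.4011, 0)]  |A|=280.4593
9. ⊥bis P2·P8 via (3.505,16.875): [(12.8703, 12.3604) (7.3433, 16.5295) (0, 17.1905) (0, 0) (22.4011, 0)]  |A|=262.5478
10. ⊥bis P2·P9 via (9.39,4.865): [(9.3243, 15.0352) (7.3433, 16.5295) (0, 17.1905) (0, 0) (9.4214, 0)]  |A|=155.8033
11. canonical 5-gon: [(9.3243, 15.0352) (7.3433, 16.5295) (0, 17.1905) (0, 0) (9.4214, 0)]
12. shoelace: 155.8033

Area of P2's cell: 155.8033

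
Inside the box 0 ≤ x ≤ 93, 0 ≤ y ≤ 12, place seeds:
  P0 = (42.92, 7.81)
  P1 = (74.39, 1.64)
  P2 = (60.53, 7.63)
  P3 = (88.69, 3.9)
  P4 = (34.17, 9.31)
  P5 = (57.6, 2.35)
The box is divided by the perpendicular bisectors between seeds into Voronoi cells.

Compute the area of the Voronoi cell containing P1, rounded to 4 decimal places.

1. box [0,93]×[0,12]: [(0, 0) (93, 0) (93, 12) (0, 12)]
2. ⊥bis P1·P0 via (58.655,4.725): [(57.7286, 0) (93, 0) (93, 12) (60.0813, 12)]  |A|=409.1403
3. ⊥bis P1·P2 via (67.46,4.635): [(65.4569, 0) (93, 0) (93, 12) (70.643, 12)]  |A|=299.4009
4. ⊥bis P1·P3 via (81.54,2.77): [(65.4569, 0) (81.9778, 0) (80.0813, 12) (70.643, 12)]  |A|=155.7552
5. ⊥bis P1·P4 via (54.28,5.475): [(65.4569, 0) (81.9778, 0) (80.0813, 12) (70.643, 12)]  |A|=155.7552
6. ⊥bis P1·P5 via (65.995,1.995): [(65.9599, 1.1639) (65.9106, 0) (81.9778, 0) (80.0813, 12) (70.643, 12)]  |A|=155.4911
7. canonical 5-gon: [(65.9599, 1.1639) (65.9106, 0) (81.9778, 0) (80.0813, 12) (70.643, 12)]
8. shoelace: 155.4911

Area of P1's cell: 155.4911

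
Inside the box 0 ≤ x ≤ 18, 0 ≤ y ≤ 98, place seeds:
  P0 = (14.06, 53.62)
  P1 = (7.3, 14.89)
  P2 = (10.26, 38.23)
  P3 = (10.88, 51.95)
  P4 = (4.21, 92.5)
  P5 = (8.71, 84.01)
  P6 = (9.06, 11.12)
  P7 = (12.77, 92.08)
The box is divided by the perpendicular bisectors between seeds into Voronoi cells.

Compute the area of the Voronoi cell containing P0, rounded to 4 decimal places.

1. box [0,18]×[0,98]: [(0, 0) (18, 0) (18, 98) (0, 98)]
2. ⊥bis P0·P1 via (10.68,34.255): [(0, 36.1191) (18, 32.9774) (18, 98) (0, 98)]  |A|=1142.1319
3. ⊥bis P0·P2 via (12.16,45.925): [(0, 48.9275) (18, 44.483) (18, 98) (0, 98)]  |A|=923.3056
4. ⊥bis P0·P3 via (12.47,52.785): [(0, 76.5303) (16.6555, 44.815) (18, 44.483) (18, 98) (0, 98)]  |A|=693.4363
5. ⊥bis P0·P4 via (9.135,73.06): [(2.6811, 71.4249) (16.6555, 44.815) (18, 44.483) (18, 75.3059)]  |A|=251.6552
6. ⊥bis P0·P5 via (11.385,68.815): [(4.6723, 67.6333) (16.6555, 44.815) (18, 44.483) (18, 69.9795)]  |A|=183.2551
7. ⊥bis P0·P6 via (11.56,32.37): [(4.6723, 67.6333) (16.6555, 44.815) (18, 44.483) (18, 69.9795)]  |A|=183.2551
8. ⊥bis P0·P7 via (13.415,72.85): [(4.6723, 67.6333) (16.6555, 44.815) (18, 44.483) (18, 69.9795)]  |A|=183.2551
9. canonical 4-gon: [(4.6723, 67.6333) (16.6555, 44.815) (18, 44.483) (18, 69.9795)]
10. shoelace: 183.2551

Area of P0's cell: 183.2551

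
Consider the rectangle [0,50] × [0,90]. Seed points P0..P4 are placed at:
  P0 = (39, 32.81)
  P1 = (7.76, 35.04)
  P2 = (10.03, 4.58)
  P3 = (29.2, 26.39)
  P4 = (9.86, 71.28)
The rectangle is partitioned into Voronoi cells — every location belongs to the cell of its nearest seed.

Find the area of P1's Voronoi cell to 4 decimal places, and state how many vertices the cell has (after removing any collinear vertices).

Area of P1's cell: 679.1168 (5 vertices)

1. box [0,50]×[0,90]: [(0, 0) (50, 0) (50, 90) (0, 90)]
2. ⊥bis P1·P0 via (23.38,33.925): [(0, 0) (20.9583, 0) (27.3828, 90) (0, 90)]  |A|=2175.3508
3. ⊥bis P1·P2 via (8.895,19.81): [(0, 19.1471) (22.4445, 20.8198) (27.3828, 90) (0, 90)]  |A|=1742.3033
4. ⊥bis P1·P3 via (18.48,30.715): [(0, 19.1471) (14.2411, 20.2084) (24.1549, 44.781) (27.3828, 90) (0, 90)]  |A|=1644.5444
5. ⊥bis P1·P4 via (8.81,53.16): [(0, 53.6705) (0, 19.1471) (14.2411, 20.2084) (24.1549, 44.781) (24.6874, 52.24)]  |A|=679.1168
6. canonical 5-gon: [(0, 53.6705) (0, 19.1471) (14.2411, 20.2084) (24.1549, 44.781) (24.6874, 52.24)]
7. shoelace: 679.1168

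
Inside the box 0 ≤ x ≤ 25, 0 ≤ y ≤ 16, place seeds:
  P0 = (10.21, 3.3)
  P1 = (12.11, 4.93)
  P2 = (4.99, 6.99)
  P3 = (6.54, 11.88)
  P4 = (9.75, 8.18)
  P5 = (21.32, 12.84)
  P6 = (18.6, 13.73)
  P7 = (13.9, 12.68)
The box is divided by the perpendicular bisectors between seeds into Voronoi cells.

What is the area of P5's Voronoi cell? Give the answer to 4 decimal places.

Area of P5's cell: 76.1591

1. box [0,25]×[0,16]: [(0, 0) (25, 0) (25, 16) (0, 16)]
2. ⊥bis P5·P0 via (15.765,8.07): [(22.6946, 0) (25, 0) (25, 16) (8.9556, 16)]  |A|=146.7983
3. ⊥bis P5·P1 via (16.715,8.885): [(24.3459, 0) (25, 0) (25, 16) (10.6043, 16)]  |A|=120.3987
4. ⊥bis P5·P2 via (13.155,9.915): [(11.2405, 15.2592) (24.3459, 0) (25, 0) (25, 16) (10.9751, 16)]  |A|=120.2613
5. ⊥bis P5·P3 via (13.93,12.36): [(13.9463, 12.1087) (24.3459, 0) (25, 0) (25, 16) (13.6936, 16)]  |A|=114.388
6. ⊥bis P5·P4 via (15.535,10.51): [(13.7647, 14.9054) (15.7254, 10.0372) (24.3459, 0) (25, 0) (25, 16) (13.6936, 16)]  |A|=112.0884
7. ⊥bis P5·P6 via (19.96,13.285): [(18.0223, 7.3629) (24.3459, 0) (25, 0) (25, 16) (20.8484, 16)]  |A|=76.1591
8. ⊥bis P5·P7 via (17.61,12.76): [(18.0223, 7.3629) (24.3459, 0) (25, 0) (25, 16) (20.8484, 16)]  |A|=76.1591
9. canonical 5-gon: [(18.0223, 7.3629) (24.3459, 0) (25, 0) (25, 16) (20.8484, 16)]
10. shoelace: 76.1591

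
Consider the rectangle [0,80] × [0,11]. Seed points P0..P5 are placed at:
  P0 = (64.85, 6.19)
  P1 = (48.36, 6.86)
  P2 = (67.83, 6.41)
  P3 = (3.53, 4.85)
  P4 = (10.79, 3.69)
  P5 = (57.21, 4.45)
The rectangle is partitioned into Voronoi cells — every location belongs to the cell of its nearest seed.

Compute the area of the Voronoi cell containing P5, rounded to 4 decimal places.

1. box [0,80]×[0,11]: [(0, 0) (80, 0) (80, 11) (0, 11)]
2. ⊥bis P5·P0 via (61.03,5.32): [(0, 0) (62.2416, 0) (59.7364, 11) (0, 11)]  |A|=670.8791
3. ⊥bis P5·P1 via (52.785,5.655): [(51.2451, 0) (62.2416, 0) (59.7364, 11) (54.2405, 11)]  |A|=90.7084
4. ⊥bis P5·P2 via (62.52,5.43): [(51.2451, 0) (62.2416, 0) (59.7364, 11) (54.2405, 11)]  |A|=90.7084
5. ⊥bis P5·P3 via (30.37,4.65): [(51.2451, 0) (62.2416, 0) (59.7364, 11) (54.2405, 11)]  |A|=90.7084
6. ⊥bis P5·P4 via (34,4.07): [(51.2451, 0) (62.2416, 0) (59.7364, 11) (54.2405, 11)]  |A|=90.7084
7. canonical 4-gon: [(51.2451, 0) (62.2416, 0) (59.7364, 11) (54.2405, 11)]
8. shoelace: 90.7084

Area of P5's cell: 90.7084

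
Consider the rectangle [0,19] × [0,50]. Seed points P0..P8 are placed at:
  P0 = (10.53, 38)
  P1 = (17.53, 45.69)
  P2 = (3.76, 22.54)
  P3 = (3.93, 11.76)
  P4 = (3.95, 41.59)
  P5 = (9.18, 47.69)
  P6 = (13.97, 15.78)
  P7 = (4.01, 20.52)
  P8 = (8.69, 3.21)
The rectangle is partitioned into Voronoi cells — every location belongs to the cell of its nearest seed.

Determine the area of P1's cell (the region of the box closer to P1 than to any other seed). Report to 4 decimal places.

1. box [0,19]×[0,50]: [(0, 0) (19, 0) (19, 50) (0, 50)]
2. ⊥bis P1·P0 via (14.03,41.845): [(19, 37.3209) (19, 50) (5.0712, 50)]  |A|=88.3023
3. ⊥bis P1·P2 via (10.645,34.115): [(19, 37.3209) (19, 50) (5.0712, 50)]  |A|=88.3023
4. ⊥bis P1·P3 via (10.73,28.725): [(19, 37.3209) (19, 50) (5.0712, 50)]  |A|=88.3023
5. ⊥bis P1·P4 via (10.74,43.64): [(10.2405, 45.2945) (19, 37.3209) (19, 50) (8.8198, 50)]  |A|=79.4826
6. ⊥bis P1·P5 via (13.355,46.69): [(12.5231, 43.2167) (19, 37.3209) (19, 50) (14.1478, 50)]  |A|=57.5175
7. ⊥bis P1·P6 via (15.75,30.735): [(12.5231, 43.2167) (19, 37.3209) (19, 50) (14.1478, 50)]  |A|=57.5175
8. ⊥bis P1·P7 via (10.77,33.105): [(12.5231, 43.2167) (19, 37.3209) (19, 50) (14.1478, 50)]  |A|=57.5175
9. ⊥bis P1·P8 via (13.11,24.45): [(12.5231, 43.2167) (19, 37.3209) (19, 50) (14.1478, 50)]  |A|=57.5175
10. canonical 4-gon: [(12.5231, 43.2167) (19, 37.3209) (19, 50) (14.1478, 50)]
11. shoelace: 57.5175

Area of P1's cell: 57.5175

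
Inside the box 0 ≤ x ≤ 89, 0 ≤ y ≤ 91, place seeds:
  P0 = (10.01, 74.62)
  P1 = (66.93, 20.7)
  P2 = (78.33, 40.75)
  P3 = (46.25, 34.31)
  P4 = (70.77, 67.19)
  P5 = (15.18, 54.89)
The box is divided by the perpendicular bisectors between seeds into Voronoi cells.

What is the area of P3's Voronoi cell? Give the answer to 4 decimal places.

1. box [0,89]×[0,91]: [(0, 0) (89, 0) (89, 91) (0, 91)]
2. ⊥bis P3·P0 via (28.13,54.465): [(0, 29.1752) (0, 0) (89, 0) (89, 91) (68.7681, 91)]  |A|=5973.2126
3. ⊥bis P3·P1 via (56.59,27.505): [(0, 29.1752) (0, 0) (38.4883, 0) (89, 76.7511) (89, 91) (68.7681, 91)]  |A|=4034.7997
4. ⊥bis P3·P2 via (62.29,37.53): [(54.1875, 77.8915) (0, 29.1752) (0, 0) (38.4883, 0) (62.4998, 36.4848)]  |A|=2938.1786
5. ⊥bis P3·P4 via (58.51,50.75): [(59.8344, 49.7624) (39.6456, 64.8179) (0, 29.1752) (0, 0) (38.4883, 0) (62.4998, 36.4848)]  |A|=2696.7409
6. ⊥bis P3·P5 via (30.715,44.6): [(59.8344, 49.7624) (42.6318, 62.591) (1.1731, 0) (38.4883, 0) (62.4998, 36.4848)]  |A|=1940.7719
7. canonical 5-gon: [(59.8344, 49.7624) (42.6318, 62.591) (1.1731, 0) (38.4883, 0) (62.4998, 36.4848)]
8. shoelace: 1940.7719

Area of P3's cell: 1940.7719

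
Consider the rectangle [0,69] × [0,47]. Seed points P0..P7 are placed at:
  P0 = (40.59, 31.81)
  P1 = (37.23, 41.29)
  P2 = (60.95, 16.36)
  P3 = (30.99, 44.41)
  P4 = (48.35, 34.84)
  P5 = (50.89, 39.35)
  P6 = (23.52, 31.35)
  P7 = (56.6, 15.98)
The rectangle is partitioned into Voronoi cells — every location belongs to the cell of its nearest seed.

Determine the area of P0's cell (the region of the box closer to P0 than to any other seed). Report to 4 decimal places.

Area of P0's cell: 297.5329

1. box [0,69]×[0,47]: [(0, 0) (69, 0) (69, 47) (0, 47)]
2. ⊥bis P0·P1 via (38.91,36.55): [(0, 22.7591) (0, 0) (69, 0) (69, 47) (68.3939, 47)]  |A|=2414.0353
3. ⊥bis P0·P2 via (50.77,24.085): [(68.0723, 46.886) (0, 22.7591) (0, 0) (32.4933, 0)]  |A|=1536.3744
4. ⊥bis P0·P3 via (35.79,38.11): [(68.0723, 46.886) (29.2477, 33.1254) (0, 10.8414) (0, 0) (32.4933, 0)]  |A|=1362.092
5. ⊥bis P0·P4 via (44.47,33.325): [(48.9925, 21.7426) (42.6879, 37.889) (29.2477, 33.1254) (0, 10.8414) (0, 0) (32.4933, 0)]  |A|=1128.7973
6. ⊥bis P0·P5 via (45.74,35.58): [(48.9925, 21.7426) (42.6879, 37.889) (29.2477, 33.1254) (0, 10.8414) (0, 0) (32.4933, 0)]  |A|=1128.7973
7. ⊥bis P0·P6 via (32.055,31.58): [(32.8919, 0.5252) (48.9925, 21.7426) (42.6879, 37.889) (31.9872, 34.0963)]  |A|=378.2006
8. ⊥bis P0·P7 via (48.595,23.895): [(32.6954, 7.8146) (48.2775, 23.5739) (42.6879, 37.889) (31.9872, 34.0963)]  |A|=297.5329
9. canonical 4-gon: [(32.6954, 7.8146) (48.2775, 23.5739) (42.6879, 37.889) (31.9872, 34.0963)]
10. shoelace: 297.5329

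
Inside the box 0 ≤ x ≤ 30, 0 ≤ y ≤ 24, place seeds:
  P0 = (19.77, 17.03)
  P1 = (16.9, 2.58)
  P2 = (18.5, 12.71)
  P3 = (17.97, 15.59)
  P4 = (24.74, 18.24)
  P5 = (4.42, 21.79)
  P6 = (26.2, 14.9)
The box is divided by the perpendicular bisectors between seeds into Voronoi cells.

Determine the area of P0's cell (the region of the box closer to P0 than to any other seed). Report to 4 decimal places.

Area of P0's cell: 50.8368

1. box [0,30]×[0,24]: [(0, 0) (30, 0) (30, 24) (0, 24)]
2. ⊥bis P0·P1 via (18.335,9.805): [(0, 13.4466) (30, 7.4881) (30, 24) (0, 24)]  |A|=405.9785
3. ⊥bis P0·P2 via (19.135,14.87): [(0, 20.4953) (30, 11.6759) (30, 24) (0, 24)]  |A|=237.4316
4. ⊥bis P0·P3 via (18.87,16.31): [(20.2948, 14.5291) (30, 11.6759) (30, 24) (12.718, 24)]  |A|=141.6427
5. ⊥bis P0·P4 via (22.255,17.635): [(20.2948, 14.5291) (23.2206, 13.6689) (20.7054, 24) (12.718, 24)]  |A|=51.8558
6. ⊥bis P0·P5 via (12.095,19.41): [(13.2948, 23.279) (20.2948, 14.5291) (23.2206, 13.6689) (20.7054, 24) (13.5183, 24)]  |A|=51.5673
7. ⊥bis P0·P6 via (22.985,15.965): [(13.2948, 23.279) (20.2948, 14.5291) (22.3128, 13.9358) (22.7986, 15.4023) (20.7054, 24) (13.5183, 24)]  |A|=50.8368
8. canonical 6-gon: [(13.2948, 23.279) (20.2948, 14.5291) (22.3128, 13.9358) (22.7986, 15.4023) (20.7054, 24) (13.5183, 24)]
9. shoelace: 50.8368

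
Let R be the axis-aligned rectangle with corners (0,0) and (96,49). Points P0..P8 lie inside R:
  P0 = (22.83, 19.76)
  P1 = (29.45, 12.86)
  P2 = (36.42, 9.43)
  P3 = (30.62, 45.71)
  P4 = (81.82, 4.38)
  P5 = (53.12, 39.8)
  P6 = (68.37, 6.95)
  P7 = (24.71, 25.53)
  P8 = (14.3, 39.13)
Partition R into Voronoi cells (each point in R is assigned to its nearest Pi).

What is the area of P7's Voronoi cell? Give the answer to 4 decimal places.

Area of P7's cell: 284.0153

1. box [0,96]×[0,49]: [(0, 0) (96, 0) (96, 49) (0, 49)]
2. ⊥bis P7·P0 via (23.77,22.645): [(0, 30.3898) (93.2709, 0) (96, 0) (96, 49) (0, 49)]  |A|=3286.7575
3. ⊥bis P7·P1 via (27.08,19.195): [(0, 30.3898) (30.4682, 20.4626) (96, 44.9788) (96, 49) (0, 49)]  |A|=1785.0642
4. ⊥bis P7·P2 via (30.565,17.48): [(0, 30.3898) (30.4682, 20.4626) (39.1115, 23.6961) (73.9016, 49) (0, 49)]  |A|=1391.0974
5. ⊥bis P7·P3 via (27.665,35.62): [(0, 43.7221) (0, 30.3898) (30.4682, 20.4626) (39.1115, 23.6961) (47.5134, 29.8071)]  |A|=556.5182
6. ⊥bis P7·P4 via (53.265,14.955): [(0, 43.7221) (0, 30.3898) (30.4682, 20.4626) (39.1115, 23.6961) (47.5134, 29.8071)]  |A|=556.5182
7. ⊥bis P7·P5 via (38.915,32.665): [(39.1151, 32.2667) (0, 43.7221) (0, 30.3898) (30.4682, 20.4626) (39.1115, 23.6961) (42.2671, 25.9913)]  |A|=534.043
8. ⊥bis P7·P6 via (46.54,16.24): [(39.1151, 32.2667) (0, 43.7221) (0, 30.3898) (30.4682, 20.4626) (39.1115, 23.6961) (42.2671, 25.9913)]  |A|=534.043
9. ⊥bis P7·P8 via (19.505,32.33): [(39.1151, 32.2667) (24.8719, 36.438) (11.9034, 26.5114) (30.4682, 20.4626) (39.1115, 23.6961) (42.2671, 25.9913)]  |A|=284.0153
10. canonical 6-gon: [(39.1151, 32.2667) (24.8719, 36.438) (11.9034, 26.5114) (30.4682, 20.4626) (39.1115, 23.6961) (42.2671, 25.9913)]
11. shoelace: 284.0153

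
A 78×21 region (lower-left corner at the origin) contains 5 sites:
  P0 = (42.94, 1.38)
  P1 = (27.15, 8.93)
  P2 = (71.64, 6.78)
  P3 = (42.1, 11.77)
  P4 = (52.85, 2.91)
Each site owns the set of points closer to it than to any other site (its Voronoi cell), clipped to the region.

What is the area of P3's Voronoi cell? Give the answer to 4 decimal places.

1. box [0,78]×[0,21]: [(0, 0) (78, 0) (78, 21) (0, 21)]
2. ⊥bis P3·P0 via (42.52,6.575): [(0, 3.1374) (78, 9.4435) (78, 21) (0, 21)]  |A|=1147.3473
3. ⊥bis P3·P1 via (34.625,10.35): [(35.4507, 6.0035) (78, 9.4435) (78, 21) (32.6019, 21)]  |A|=586.2689
4. ⊥bis P3·P2 via (56.87,9.275): [(35.4507, 6.0035) (56.6063, 7.7138) (58.8506, 21) (32.6019, 21)]  |A|=335.4393
5. ⊥bis P3·P4 via (47.475,7.34): [(35.4507, 6.0035) (47.1532, 6.9496) (58.7334, 21) (32.6019, 21)]  |A|=272.6758
6. canonical 4-gon: [(35.4507, 6.0035) (47.1532, 6.9496) (58.7334, 21) (32.6019, 21)]
7. shoelace: 272.6758

Area of P3's cell: 272.6758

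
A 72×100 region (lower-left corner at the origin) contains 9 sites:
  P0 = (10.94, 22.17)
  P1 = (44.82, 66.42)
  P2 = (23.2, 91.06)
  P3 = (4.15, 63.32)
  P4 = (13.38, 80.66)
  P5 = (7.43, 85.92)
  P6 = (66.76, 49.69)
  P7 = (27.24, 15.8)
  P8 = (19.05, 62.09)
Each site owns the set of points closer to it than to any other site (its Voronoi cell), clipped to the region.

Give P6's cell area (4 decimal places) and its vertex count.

Area of P6's cell: 1157.1348 (3 vertices)

1. box [0,72]×[0,100]: [(0, 0) (72, 0) (72, 100) (0, 100)]
2. ⊥bis P6·P0 via (38.85,35.93): [(56.564, 0) (72, 0) (72, 100) (7.2626, 100)]  |A|=4008.6697
3. ⊥bis P6·P1 via (55.79,58.055): [(38.8771, 35.8751) (56.564, 0) (72, 0) (72, 79.3131)]  |A|=1590.4253
4. ⊥bis P6·P2 via (44.98,70.375): [(38.8771, 35.8751) (56.564, 0) (72, 0) (72, 79.3131)]  |A|=1590.4253
5. ⊥bis P6·P3 via (35.455,56.505): [(38.8771, 35.8751) (56.564, 0) (72, 0) (72, 79.3131)]  |A|=1590.4253
6. ⊥bis P6·P4 via (40.07,65.175): [(38.8771, 35.8751) (56.564, 0) (72, 0) (72, 79.3131)]  |A|=1590.4253
7. ⊥bis P6·P5 via (37.095,67.805): [(38.8771, 35.8751) (56.564, 0) (72, 0) (72, 79.3131)]  |A|=1590.4253
8. ⊥bis P6·P7 via (47,32.745): [(41.437, 39.2322) (72, 3.5919) (72, 79.3131)]  |A|=1157.1348
9. ⊥bis P6·P8 via (42.905,55.89): [(41.437, 39.2322) (72, 3.5919) (72, 79.3131)]  |A|=1157.1348
10. canonical 3-gon: [(41.437, 39.2322) (72, 3.5919) (72, 79.3131)]
11. shoelace: 1157.1348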